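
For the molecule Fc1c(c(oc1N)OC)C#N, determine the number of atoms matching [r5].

5

The query [r5] means: r5 matches atoms in a five-membered ring.
Check the 11 heavy atoms by environment: 1× o (aromatic, in 5-ring) → match; 4× c (aromatic, in 5-ring) → match; 2× N (acyclic) → no; 1× F (acyclic) → no; 1× O (acyclic) → no; 2× C (acyclic) → no.
Summing the matching environments: 1 + 4 = 5 matching atoms.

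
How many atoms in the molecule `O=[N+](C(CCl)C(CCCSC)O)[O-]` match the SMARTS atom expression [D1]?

Check the 13 heavy atoms by environment: 4× C (D2) → no; 2× C (D3) → no; 1× S (D2) → no; 1× C (D1) → match; 1× Cl (D1) → match; 1× N (charge +1, D3) → no; 1× O (charge -1, D1) → match; 2× O (D1) → match.
Summing the matching environments: 1 + 1 + 1 + 2 = 5 matching atoms.

5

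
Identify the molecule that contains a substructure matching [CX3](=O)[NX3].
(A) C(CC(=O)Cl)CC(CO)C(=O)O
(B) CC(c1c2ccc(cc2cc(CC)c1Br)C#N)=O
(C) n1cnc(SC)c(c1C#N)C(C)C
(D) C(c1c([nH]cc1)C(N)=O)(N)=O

D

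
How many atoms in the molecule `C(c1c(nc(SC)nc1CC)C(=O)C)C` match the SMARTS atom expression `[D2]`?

The query [D2] means: atom with exactly two heavy-atom neighbours.
Check the 15 heavy atoms by environment: 2× n (aromatic, D2) → match; 4× c (aromatic, D3) → no; 1× S (D2) → match; 4× C (D1) → no; 2× C (D2) → match; 1× C (D3) → no; 1× O (D1) → no.
Summing the matching environments: 2 + 1 + 2 = 5 matching atoms.

5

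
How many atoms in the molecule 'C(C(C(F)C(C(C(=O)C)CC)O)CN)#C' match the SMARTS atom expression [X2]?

3

Check the 15 heavy atoms by environment: 8× C (X4) → no; 1× N (X3) → no; 1× O (X2) → match; 2× C (X2) → match; 1× C (X3) → no; 1× O (X1) → no; 1× F (X1) → no.
Summing the matching environments: 1 + 2 = 3 matching atoms.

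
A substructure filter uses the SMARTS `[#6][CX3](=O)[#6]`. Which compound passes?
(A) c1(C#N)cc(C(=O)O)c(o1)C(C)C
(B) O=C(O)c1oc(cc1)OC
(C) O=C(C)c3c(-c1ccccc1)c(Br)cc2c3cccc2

C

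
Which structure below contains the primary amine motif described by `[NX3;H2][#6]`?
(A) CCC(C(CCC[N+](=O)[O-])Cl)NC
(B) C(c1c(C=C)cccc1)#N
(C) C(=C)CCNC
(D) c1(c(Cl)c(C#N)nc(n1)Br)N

[NX3;H2][#6] describes a trivalent nitrogen with two H attached to carbon (a primary amine).
(A) has an N-methylamino group (-NHCH3) but the nitrogen bears two carbons and only one H (H1), not H2.
(B) has a nitrile (-C#N) but the nitrogen is NX1 (triple-bonded), not NX3 with two H.
(C) has an N-methylamino group (-NHCH3) but the nitrogen bears two carbons and only one H (H1), not H2.
(D) contains a primary amino group (-NH2), which satisfies every atom and bond constraint.
So the answer is (D).

D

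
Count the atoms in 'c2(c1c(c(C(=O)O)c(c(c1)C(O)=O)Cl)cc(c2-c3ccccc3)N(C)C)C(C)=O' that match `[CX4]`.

3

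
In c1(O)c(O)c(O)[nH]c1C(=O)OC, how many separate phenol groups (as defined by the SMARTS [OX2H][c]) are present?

3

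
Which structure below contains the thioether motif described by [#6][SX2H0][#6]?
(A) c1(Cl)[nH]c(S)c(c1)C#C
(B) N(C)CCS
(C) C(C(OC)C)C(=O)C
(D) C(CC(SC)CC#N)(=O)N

D

[#6][SX2H0][#6] describes an aliphatic sulfur bridging two carbons with no H on the sulfur (a thioether).
(A) has a thiol (-SH) but the sulfur has H1, not H0 bridging two carbons.
(B) has a thiol (-SH) but the sulfur has H1, not H0 bridging two carbons.
(C) has a methoxy ether (-OCH3) but the bridging atom is O, not S.
(D) contains a methylthio ether (-SCH3), which satisfies every atom and bond constraint.
So the answer is (D).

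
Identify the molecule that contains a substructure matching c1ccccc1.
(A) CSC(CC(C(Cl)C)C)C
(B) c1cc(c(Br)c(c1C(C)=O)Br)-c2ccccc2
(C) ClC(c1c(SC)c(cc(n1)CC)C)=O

c1ccccc1 describes six aromatic carbons in a ring (a benzene ring).
(A) has a methyl group (-CH3) but no six-membered all-carbon aromatic ring is present.
(B) contains a phenyl ring, which satisfies every atom and bond constraint.
(C) has a methyl group (-CH3) but no six-membered all-carbon aromatic ring is present.
So the answer is (B).

B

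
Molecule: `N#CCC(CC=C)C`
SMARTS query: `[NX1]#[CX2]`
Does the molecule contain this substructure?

Yes

The pattern [NX1]#[CX2] describes a nitrogen triple-bonded to a two-connected carbon — a nitrile.
The molecule carries a nitrile (-C#N), whose atoms satisfy every constraint of the query, so the pattern matches.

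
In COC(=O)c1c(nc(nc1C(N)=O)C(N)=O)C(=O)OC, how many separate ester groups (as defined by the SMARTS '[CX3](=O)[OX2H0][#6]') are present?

[CX3](=O)[OX2H0][#6] is the SMARTS for an ester: a carbonyl carbon bonded to an oxygen that is itself bonded to carbon (no H on that O).
The molecule carries 2 separate instances of a methyl-ester group (-C(=O)OCH3) meeting every constraint; each maps to a distinct set of atoms, giving 2 matches.

2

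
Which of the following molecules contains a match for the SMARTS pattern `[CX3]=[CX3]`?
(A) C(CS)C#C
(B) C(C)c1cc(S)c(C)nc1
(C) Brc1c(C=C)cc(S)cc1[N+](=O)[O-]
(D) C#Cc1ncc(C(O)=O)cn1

[CX3]=[CX3] describes a non-aromatic C=C double bond between two sp2 carbons (an alkene).
(A) has an ethynyl group (-C#CH) but the C-C bond is a triple bond, not a double bond.
(B) has an ethyl group (-CH2CH3) but its C-C bond is a single bond between CX4 carbons, not CX3=CX3.
(C) contains a vinyl group (-CH=CH2), which satisfies every atom and bond constraint.
(D) has an ethynyl group (-C#CH) but the C-C bond is a triple bond, not a double bond.
So the answer is (C).

C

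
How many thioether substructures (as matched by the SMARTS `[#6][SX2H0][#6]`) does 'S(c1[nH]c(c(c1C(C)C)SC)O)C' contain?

[#6][SX2H0][#6] is the SMARTS for a thioether: an aliphatic sulfur bridging two carbons with no H on the sulfur.
The molecule carries 2 separate instances of a methylthio ether (-SCH3) meeting every constraint; each maps to a distinct set of atoms, giving 2 matches.

2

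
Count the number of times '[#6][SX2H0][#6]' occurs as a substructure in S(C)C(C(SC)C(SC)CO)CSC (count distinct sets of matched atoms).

4

[#6][SX2H0][#6] is the SMARTS for a thioether: an aliphatic sulfur bridging two carbons with no H on the sulfur.
The molecule carries 4 separate instances of a methylthio ether (-SCH3) meeting every constraint; each maps to a distinct set of atoms, giving 4 matches.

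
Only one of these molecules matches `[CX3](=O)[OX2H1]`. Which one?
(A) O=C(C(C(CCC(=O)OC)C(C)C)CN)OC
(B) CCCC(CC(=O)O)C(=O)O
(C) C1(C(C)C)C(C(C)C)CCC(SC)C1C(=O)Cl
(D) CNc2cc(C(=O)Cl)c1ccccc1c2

B

[CX3](=O)[OX2H1] describes an sp2 carbon double-bonded to O and single-bonded to an -OH oxygen (a carboxylic acid).
(A) has a methyl-ester group (-C(=O)OCH3) but the singly-bonded O has no H (OX2H0, not OX2H1).
(B) contains a carboxylic acid group (-C(=O)OH), which satisfies every atom and bond constraint.
(C) has an acyl chloride (-C(=O)Cl) but the carbonyl is bonded to Cl, not to an -OH oxygen.
(D) has an acyl chloride (-C(=O)Cl) but the carbonyl is bonded to Cl, not to an -OH oxygen.
So the answer is (B).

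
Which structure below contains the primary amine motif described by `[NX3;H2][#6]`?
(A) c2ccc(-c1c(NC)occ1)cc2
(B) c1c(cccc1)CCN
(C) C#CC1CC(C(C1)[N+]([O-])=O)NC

B

[NX3;H2][#6] describes a trivalent nitrogen with two H attached to carbon (a primary amine).
(A) has an N-methylamino group (-NHCH3) but the nitrogen bears two carbons and only one H (H1), not H2.
(B) contains a primary amino group (-NH2), which satisfies every atom and bond constraint.
(C) has a nitro group (-[N+](=O)[O-]) but the nitrogen is [N+] with no H, not NX3H2.
So the answer is (B).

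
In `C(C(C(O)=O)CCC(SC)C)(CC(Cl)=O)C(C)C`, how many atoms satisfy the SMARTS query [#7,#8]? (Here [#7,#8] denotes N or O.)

3

Check the 18 heavy atoms by environment: 13× C → no; 1× S → no; 3× O → match; 1× Cl → no.
That gives 3 matching atoms.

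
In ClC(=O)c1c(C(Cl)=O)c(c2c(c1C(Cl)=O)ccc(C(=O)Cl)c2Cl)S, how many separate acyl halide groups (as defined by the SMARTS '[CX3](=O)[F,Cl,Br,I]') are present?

4

[CX3](=O)[F,Cl,Br,I] is the SMARTS for an acyl halide: a carbonyl carbon bonded to a halogen.
The molecule carries 4 separate instances of an acyl chloride (-C(=O)Cl) meeting every constraint; each maps to a distinct set of atoms, giving 4 matches.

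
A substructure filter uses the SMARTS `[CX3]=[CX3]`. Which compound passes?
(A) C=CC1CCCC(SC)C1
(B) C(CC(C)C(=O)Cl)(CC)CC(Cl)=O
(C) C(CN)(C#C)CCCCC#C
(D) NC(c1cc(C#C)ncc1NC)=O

[CX3]=[CX3] describes a non-aromatic C=C double bond between two sp2 carbons (an alkene).
(A) contains a vinyl group (-CH=CH2), which satisfies every atom and bond constraint.
(B) has an ethyl group (-CH2CH3) but its C-C bond is a single bond between CX4 carbons, not CX3=CX3.
(C) has an ethynyl group (-C#CH) but the C-C bond is a triple bond, not a double bond.
(D) has an ethynyl group (-C#CH) but the C-C bond is a triple bond, not a double bond.
So the answer is (A).

A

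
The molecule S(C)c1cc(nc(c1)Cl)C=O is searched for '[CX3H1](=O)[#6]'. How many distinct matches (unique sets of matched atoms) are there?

1

[CX3H1](=O)[#6] is the SMARTS for an aldehyde: an sp2 carbon with one H, double-bonded to O and single-bonded to carbon.
Exactly one fragment in the molecule meets all constraints, giving 1 match.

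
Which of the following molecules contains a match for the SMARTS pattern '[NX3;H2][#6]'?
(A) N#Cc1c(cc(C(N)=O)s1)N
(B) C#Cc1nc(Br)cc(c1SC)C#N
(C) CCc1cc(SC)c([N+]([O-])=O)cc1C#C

A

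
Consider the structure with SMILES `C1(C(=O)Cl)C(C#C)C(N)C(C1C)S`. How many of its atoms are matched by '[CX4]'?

6

The query [CX4] means: C with X4: aliphatic carbon with exactly 4 total connections (bonds + H).
Check the 13 heavy atoms by environment: 6× C (X4) → match; 1× C (X3) → no; 1× O (X1) → no; 1× Cl (X1) → no; 1× S (X2) → no; 2× C (X2) → no; 1× N (X3) → no.
That gives 6 matching atoms.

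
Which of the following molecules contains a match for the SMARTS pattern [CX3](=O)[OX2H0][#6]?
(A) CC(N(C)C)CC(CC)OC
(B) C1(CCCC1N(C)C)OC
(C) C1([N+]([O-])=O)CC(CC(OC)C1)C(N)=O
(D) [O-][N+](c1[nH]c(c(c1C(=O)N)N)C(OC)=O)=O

[CX3](=O)[OX2H0][#6] describes a carbonyl carbon bonded to an oxygen that is itself bonded to carbon (no H on that O) (an ester).
(A) has a methoxy ether (-OCH3) but the ether oxygen is not adjacent to a C=O carbon.
(B) has a methoxy ether (-OCH3) but the ether oxygen is not adjacent to a C=O carbon.
(C) has a primary amide (-C(=O)NH2) but the carbonyl is bonded to N, not to an O-C linkage.
(D) contains a methyl-ester group (-C(=O)OCH3), which satisfies every atom and bond constraint.
So the answer is (D).

D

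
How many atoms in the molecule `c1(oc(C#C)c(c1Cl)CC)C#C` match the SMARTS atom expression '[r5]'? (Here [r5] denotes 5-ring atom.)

The query [r5] means: r5 matches atoms in a five-membered ring.
Check the 12 heavy atoms by environment: 1× o (aromatic, in 5-ring) → match; 4× c (aromatic, in 5-ring) → match; 1× Cl (acyclic) → no; 6× C (acyclic) → no.
Summing the matching environments: 1 + 4 = 5 matching atoms.

5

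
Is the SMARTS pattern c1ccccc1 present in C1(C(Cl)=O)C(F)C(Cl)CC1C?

The pattern c1ccccc1 describes six aromatic carbons in a ring — a benzene ring.
The closest candidate here is a methyl group (-CH3), but no six-membered all-carbon aromatic ring is present. No other fragment satisfies the full query, so there is no match.

No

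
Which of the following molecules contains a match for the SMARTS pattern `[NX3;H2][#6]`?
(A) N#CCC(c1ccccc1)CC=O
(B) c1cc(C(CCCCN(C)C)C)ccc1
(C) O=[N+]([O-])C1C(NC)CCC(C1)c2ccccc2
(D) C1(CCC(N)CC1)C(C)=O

D

[NX3;H2][#6] describes a trivalent nitrogen with two H attached to carbon (a primary amine).
(A) has a nitrile (-C#N) but the nitrogen is NX1 (triple-bonded), not NX3 with two H.
(B) has a dimethylamino group (-N(CH3)2) but the nitrogen has H0, not H2.
(C) has an N-methylamino group (-NHCH3) but the nitrogen bears two carbons and only one H (H1), not H2.
(D) contains a primary amino group (-NH2), which satisfies every atom and bond constraint.
So the answer is (D).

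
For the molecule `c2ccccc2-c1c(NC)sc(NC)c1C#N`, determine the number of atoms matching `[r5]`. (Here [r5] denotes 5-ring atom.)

5

The query [r5] means: r5 matches atoms in a five-membered ring.
Check the 17 heavy atoms by environment: 1× s (aromatic, in 5-ring) → match; 4× c (aromatic, in 5-ring) → match; 3× N (acyclic) → no; 3× C (acyclic) → no; 6× c (aromatic, in 6-ring) → no.
Summing the matching environments: 1 + 4 = 5 matching atoms.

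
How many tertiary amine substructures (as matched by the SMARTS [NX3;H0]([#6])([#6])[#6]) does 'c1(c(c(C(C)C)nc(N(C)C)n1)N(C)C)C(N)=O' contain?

[NX3;H0]([#6])([#6])[#6] is the SMARTS for a tertiary amine: a trivalent nitrogen with no H, bonded to three carbons.
The molecule carries 2 separate instances of a dimethylamino group (-N(CH3)2) meeting every constraint; each maps to a distinct set of atoms, giving 2 matches.

2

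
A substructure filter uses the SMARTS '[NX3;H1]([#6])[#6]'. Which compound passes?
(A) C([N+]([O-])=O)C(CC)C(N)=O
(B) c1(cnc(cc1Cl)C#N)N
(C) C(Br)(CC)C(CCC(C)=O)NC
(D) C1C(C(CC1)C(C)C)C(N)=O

C

[NX3;H1]([#6])[#6] describes a trivalent nitrogen with one H, bonded to two carbons (a secondary amine).
(A) has a primary amide (-C(=O)NH2) but the -C(=O)NH2 nitrogen has H2, not H1.
(B) has a primary amino group (-NH2) but the nitrogen has H2 and only one carbon neighbour.
(C) contains an N-methylamino group (-NHCH3), which satisfies every atom and bond constraint.
(D) has a primary amide (-C(=O)NH2) but the -C(=O)NH2 nitrogen has H2, not H1.
So the answer is (C).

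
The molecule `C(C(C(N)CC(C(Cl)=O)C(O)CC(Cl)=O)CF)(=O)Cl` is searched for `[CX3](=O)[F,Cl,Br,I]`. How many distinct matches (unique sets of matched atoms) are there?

3

[CX3](=O)[F,Cl,Br,I] is the SMARTS for an acyl halide: a carbonyl carbon bonded to a halogen.
The molecule carries 3 separate instances of an acyl chloride (-C(=O)Cl) meeting every constraint; each maps to a distinct set of atoms, giving 3 matches.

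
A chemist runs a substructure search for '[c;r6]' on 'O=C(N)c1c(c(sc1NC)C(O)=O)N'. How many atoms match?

0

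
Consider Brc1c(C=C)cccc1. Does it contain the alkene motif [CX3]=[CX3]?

Yes

The pattern [CX3]=[CX3] describes a non-aromatic C=C double bond between two sp2 carbons — an alkene.
The molecule carries a vinyl group (-CH=CH2), whose atoms satisfy every constraint of the query, so the pattern matches.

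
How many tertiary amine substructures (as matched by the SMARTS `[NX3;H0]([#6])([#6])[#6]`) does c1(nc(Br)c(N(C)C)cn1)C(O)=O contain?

[NX3;H0]([#6])([#6])[#6] is the SMARTS for a tertiary amine: a trivalent nitrogen with no H, bonded to three carbons.
Exactly one fragment in the molecule meets all constraints, giving 1 match.

1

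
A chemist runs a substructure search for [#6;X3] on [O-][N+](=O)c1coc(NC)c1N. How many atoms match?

4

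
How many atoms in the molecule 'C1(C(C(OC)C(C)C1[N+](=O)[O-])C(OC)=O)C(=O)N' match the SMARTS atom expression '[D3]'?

8

Check the 18 heavy atoms by environment: 7× C (D3) → match; 3× O (D1) → no; 2× O (D2) → no; 3× C (D1) → no; 1× N (charge +1, D3) → match; 1× O (charge -1, D1) → no; 1× N (D1) → no.
Summing the matching environments: 7 + 1 = 8 matching atoms.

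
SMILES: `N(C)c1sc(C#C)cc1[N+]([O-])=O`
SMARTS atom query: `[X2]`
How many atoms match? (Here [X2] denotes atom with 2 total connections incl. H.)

3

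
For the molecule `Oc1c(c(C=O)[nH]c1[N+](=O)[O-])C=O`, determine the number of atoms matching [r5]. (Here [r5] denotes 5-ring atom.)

5

Check the 13 heavy atoms by environment: 1× n (aromatic, in 5-ring) → match; 4× c (aromatic, in 5-ring) → match; 2× C (acyclic) → no; 4× O (acyclic) → no; 1× N (charge +1, acyclic) → no; 1× O (charge -1, acyclic) → no.
Summing the matching environments: 1 + 4 = 5 matching atoms.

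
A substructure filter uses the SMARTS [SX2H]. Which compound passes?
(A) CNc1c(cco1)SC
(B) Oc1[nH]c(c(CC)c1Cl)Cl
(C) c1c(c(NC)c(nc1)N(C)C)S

[SX2H] describes an aliphatic sulfur with two connections, one being H (a thiol).
(A) has a methylthio ether (-SCH3) but the sulfur has H0 (bonded to two carbons), not H1.
(B) has a hydroxyl group (-OH) but it is an -OH, not an -SH.
(C) contains a thiol (-SH), which satisfies every atom and bond constraint.
So the answer is (C).

C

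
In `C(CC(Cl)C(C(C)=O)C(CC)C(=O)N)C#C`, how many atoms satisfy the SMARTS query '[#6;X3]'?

2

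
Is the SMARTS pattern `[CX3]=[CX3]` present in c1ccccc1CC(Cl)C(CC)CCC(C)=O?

No

The pattern [CX3]=[CX3] describes a non-aromatic C=C double bond between two sp2 carbons — an alkene.
The closest candidate here is an ethyl group (-CH2CH3), but its C-C bond is a single bond between CX4 carbons, not CX3=CX3. No other fragment satisfies the full query, so there is no match.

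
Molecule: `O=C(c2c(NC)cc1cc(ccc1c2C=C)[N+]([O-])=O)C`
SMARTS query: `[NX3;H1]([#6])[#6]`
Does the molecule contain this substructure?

Yes

The pattern [NX3;H1]([#6])[#6] describes a trivalent nitrogen with one H, bonded to two carbons — a secondary amine.
The molecule carries an N-methylamino group (-NHCH3), whose atoms satisfy every constraint of the query, so the pattern matches.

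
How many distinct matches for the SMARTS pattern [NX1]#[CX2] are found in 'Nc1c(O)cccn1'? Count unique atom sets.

[NX1]#[CX2] is the SMARTS for a nitrile: a nitrogen triple-bonded to a two-connected carbon.
The molecule has a primary amino group (-NH2), but the nitrogen is NX3 (three connections), not NX1 triple-bonded; nothing else fits, so there are 0 matches.

0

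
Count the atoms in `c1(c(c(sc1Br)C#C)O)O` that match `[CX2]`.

The query [CX2] means: C with X2: aliphatic carbon with exactly 2 total connections.
Check the 10 heavy atoms by environment: 1× s (aromatic, X2) → no; 4× c (aromatic, X3) → no; 1× Br (X1) → no; 2× O (X2) → no; 2× C (X2) → match.
That gives 2 matching atoms.

2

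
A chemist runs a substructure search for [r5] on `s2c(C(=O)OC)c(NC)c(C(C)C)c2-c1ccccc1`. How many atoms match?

5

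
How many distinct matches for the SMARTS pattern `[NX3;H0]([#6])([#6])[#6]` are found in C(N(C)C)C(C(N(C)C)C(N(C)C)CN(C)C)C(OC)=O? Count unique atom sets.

4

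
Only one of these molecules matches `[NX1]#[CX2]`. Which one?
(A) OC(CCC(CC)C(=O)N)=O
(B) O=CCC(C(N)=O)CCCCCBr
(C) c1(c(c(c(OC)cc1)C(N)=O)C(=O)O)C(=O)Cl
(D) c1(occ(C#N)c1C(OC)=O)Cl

D

[NX1]#[CX2] describes a nitrogen triple-bonded to a two-connected carbon (a nitrile).
(A) has a primary amide (-C(=O)NH2) but the nitrogen is NX3, not NX1.
(B) has a primary amide (-C(=O)NH2) but the nitrogen is NX3, not NX1.
(C) has a primary amide (-C(=O)NH2) but the nitrogen is NX3, not NX1.
(D) contains a nitrile (-C#N), which satisfies every atom and bond constraint.
So the answer is (D).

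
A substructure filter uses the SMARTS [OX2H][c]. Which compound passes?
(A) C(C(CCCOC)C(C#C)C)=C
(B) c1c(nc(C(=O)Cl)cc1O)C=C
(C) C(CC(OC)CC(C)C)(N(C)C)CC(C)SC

[OX2H][c] describes a hydroxyl oxygen attached to an aromatic carbon (a phenol).
(A) has a methoxy ether (-OCH3) but the oxygen has H0, not H1.
(B) contains a hydroxyl group (-OH), which satisfies every atom and bond constraint.
(C) has a methoxy ether (-OCH3) but the oxygen has H0, not H1.
So the answer is (B).

B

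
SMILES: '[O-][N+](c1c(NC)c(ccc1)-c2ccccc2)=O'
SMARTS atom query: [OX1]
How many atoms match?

The query [OX1] means: aliphatic oxygen with one total connection — typically a carbonyl =O or an oxide.
Check the 17 heavy atoms by environment: 12× c (aromatic, X3) → no; 1× N (X3) → no; 1× C (X4) → no; 1× N (charge +1, X3) → no; 1× O (charge -1, X1) → match; 1× O (X1) → match.
Summing the matching environments: 1 + 1 = 2 matching atoms.

2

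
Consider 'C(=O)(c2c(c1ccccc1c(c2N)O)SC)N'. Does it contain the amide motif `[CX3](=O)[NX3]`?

Yes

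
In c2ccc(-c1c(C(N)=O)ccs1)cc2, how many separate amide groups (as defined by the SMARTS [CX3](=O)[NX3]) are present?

1

[CX3](=O)[NX3] is the SMARTS for an amide: a carbonyl carbon bonded to a trivalent nitrogen.
Exactly one fragment in the molecule meets all constraints, giving 1 match.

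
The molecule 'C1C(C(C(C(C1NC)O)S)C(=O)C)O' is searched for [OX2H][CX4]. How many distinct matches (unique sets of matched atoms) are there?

[OX2H][CX4] is the SMARTS for an aliphatic alcohol: a hydroxyl oxygen bound to an sp3 (X4) carbon.
The molecule carries 2 separate instances of a hydroxyl group (-OH) meeting every constraint; each maps to a distinct set of atoms, giving 2 matches.

2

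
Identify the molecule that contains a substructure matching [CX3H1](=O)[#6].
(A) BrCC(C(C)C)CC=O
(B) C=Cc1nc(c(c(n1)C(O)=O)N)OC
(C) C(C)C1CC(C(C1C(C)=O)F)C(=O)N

A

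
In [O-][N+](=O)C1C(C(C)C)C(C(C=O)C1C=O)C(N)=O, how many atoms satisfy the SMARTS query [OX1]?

5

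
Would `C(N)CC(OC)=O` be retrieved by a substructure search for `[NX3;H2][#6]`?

The pattern [NX3;H2][#6] describes a trivalent nitrogen with two H attached to carbon — a primary amine.
The molecule carries a primary amino group (-NH2), whose atoms satisfy every constraint of the query, so the pattern matches.

Yes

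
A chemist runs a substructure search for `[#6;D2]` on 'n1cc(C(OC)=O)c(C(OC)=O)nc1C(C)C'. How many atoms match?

1

The query [#6;D2] means: any carbon bonded to exactly two heavy atoms.
Check the 17 heavy atoms by environment: 2× n (aromatic, D2) → no; 3× c (aromatic, D3) → no; 1× c (aromatic, D2) → match; 3× C (D3) → no; 4× C (D1) → no; 2× O (D1) → no; 2× O (D2) → no.
That gives 1 matching atom.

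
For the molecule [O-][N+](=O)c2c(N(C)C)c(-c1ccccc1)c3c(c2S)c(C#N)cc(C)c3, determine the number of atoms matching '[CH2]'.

0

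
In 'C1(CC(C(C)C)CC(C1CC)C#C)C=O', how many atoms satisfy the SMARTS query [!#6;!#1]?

1

The query [!#6;!#1] means: not carbon and not hydrogen — any heteroatom.
Check the 15 heavy atoms by environment: 14× C → no; 1× O → match.
That gives 1 matching atom.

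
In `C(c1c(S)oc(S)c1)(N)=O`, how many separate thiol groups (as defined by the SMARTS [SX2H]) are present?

2

[SX2H] is the SMARTS for a thiol: an aliphatic sulfur with two connections, one being H.
The molecule carries 2 separate instances of a thiol (-SH) meeting every constraint; each maps to a distinct set of atoms, giving 2 matches.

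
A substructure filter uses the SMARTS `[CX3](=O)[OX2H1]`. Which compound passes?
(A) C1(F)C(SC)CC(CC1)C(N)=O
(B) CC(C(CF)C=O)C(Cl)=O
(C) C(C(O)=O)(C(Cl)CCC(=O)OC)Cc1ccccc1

C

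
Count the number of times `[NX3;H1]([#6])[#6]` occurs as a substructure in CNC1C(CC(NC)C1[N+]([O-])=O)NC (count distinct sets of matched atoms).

3

[NX3;H1]([#6])[#6] is the SMARTS for a secondary amine: a trivalent nitrogen with one H, bonded to two carbons.
The molecule carries 3 separate instances of an N-methylamino group (-NHCH3) meeting every constraint; each maps to a distinct set of atoms, giving 3 matches.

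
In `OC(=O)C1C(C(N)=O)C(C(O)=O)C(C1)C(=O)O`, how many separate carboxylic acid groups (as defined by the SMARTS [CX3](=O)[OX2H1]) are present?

3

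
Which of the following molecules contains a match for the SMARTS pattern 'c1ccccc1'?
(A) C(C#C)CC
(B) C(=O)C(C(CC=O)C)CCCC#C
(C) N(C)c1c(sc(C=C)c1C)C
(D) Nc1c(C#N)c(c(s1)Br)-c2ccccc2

c1ccccc1 describes six aromatic carbons in a ring (a benzene ring).
(A) has a methyl group (-CH3) but no six-membered all-carbon aromatic ring is present.
(B) has a methyl group (-CH3) but no six-membered all-carbon aromatic ring is present.
(C) has a methyl group (-CH3) but no six-membered all-carbon aromatic ring is present.
(D) contains a phenyl ring, which satisfies every atom and bond constraint.
So the answer is (D).

D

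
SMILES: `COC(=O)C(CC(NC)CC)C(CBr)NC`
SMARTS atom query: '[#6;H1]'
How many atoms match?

3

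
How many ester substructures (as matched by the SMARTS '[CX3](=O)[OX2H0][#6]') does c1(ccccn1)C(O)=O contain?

0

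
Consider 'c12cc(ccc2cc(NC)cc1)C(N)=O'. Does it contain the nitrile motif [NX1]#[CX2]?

The pattern [NX1]#[CX2] describes a nitrogen triple-bonded to a two-connected carbon — a nitrile.
The closest candidate here is a primary amide (-C(=O)NH2), but the nitrogen is NX3, not NX1. No other fragment satisfies the full query, so there is no match.

No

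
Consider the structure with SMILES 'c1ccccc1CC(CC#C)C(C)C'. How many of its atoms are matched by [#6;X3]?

The query [#6;X3] means: any carbon (aromatic or not) with three total connections.
Check the 14 heavy atoms by environment: 6× C (X4) → no; 2× C (X2) → no; 6× c (aromatic, X3) → match.
That gives 6 matching atoms.

6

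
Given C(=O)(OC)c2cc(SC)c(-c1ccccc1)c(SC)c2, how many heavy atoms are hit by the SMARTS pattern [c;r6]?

12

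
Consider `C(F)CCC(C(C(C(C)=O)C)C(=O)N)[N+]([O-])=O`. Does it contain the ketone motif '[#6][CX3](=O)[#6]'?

Yes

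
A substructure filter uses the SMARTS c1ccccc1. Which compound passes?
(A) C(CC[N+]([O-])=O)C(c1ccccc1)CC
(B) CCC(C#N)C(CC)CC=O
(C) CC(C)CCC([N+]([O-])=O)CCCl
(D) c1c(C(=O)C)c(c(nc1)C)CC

A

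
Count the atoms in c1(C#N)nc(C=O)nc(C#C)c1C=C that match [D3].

4

Check the 14 heavy atoms by environment: 2× n (aromatic, D2) → no; 4× c (aromatic, D3) → match; 4× C (D2) → no; 1× N (D1) → no; 2× C (D1) → no; 1× O (D1) → no.
That gives 4 matching atoms.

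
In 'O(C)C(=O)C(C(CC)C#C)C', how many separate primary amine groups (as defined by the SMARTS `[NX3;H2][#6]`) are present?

[NX3;H2][#6] is the SMARTS for a primary amine: a trivalent nitrogen with two H attached to carbon.
No fragment in the molecule satisfies every constraint, giving 0 matches.

0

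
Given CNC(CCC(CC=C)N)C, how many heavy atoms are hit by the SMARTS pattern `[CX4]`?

The query [CX4] means: C with X4: aliphatic carbon with exactly 4 total connections (bonds + H).
Check the 11 heavy atoms by environment: 7× C (X4) → match; 2× C (X3) → no; 2× N (X3) → no.
That gives 7 matching atoms.

7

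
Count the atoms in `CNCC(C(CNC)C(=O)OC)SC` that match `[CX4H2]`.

2

The query [CX4H2] means: sp3 carbon (X4) with exactly two hydrogens.
Check the 14 heavy atoms by environment: 2× C (H2, X4) → match; 2× C (H1, X4) → no; 2× N (H1, X3) → no; 4× C (H3, X4) → no; 1× S (H0, X2) → no; 1× C (H0, X3) → no; 1× O (H0, X1) → no; 1× O (H0, X2) → no.
That gives 2 matching atoms.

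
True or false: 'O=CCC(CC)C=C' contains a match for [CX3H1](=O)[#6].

The pattern [CX3H1](=O)[#6] describes an sp2 carbon with one H, double-bonded to O and single-bonded to carbon — an aldehyde.
The molecule carries an aldehyde (-CHO), whose atoms satisfy every constraint of the query, so the pattern matches.

True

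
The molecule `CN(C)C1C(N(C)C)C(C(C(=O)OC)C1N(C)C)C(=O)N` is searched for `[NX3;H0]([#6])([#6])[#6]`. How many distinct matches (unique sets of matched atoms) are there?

3

[NX3;H0]([#6])([#6])[#6] is the SMARTS for a tertiary amine: a trivalent nitrogen with no H, bonded to three carbons.
The molecule carries 3 separate instances of a dimethylamino group (-N(CH3)2) meeting every constraint; each maps to a distinct set of atoms, giving 3 matches.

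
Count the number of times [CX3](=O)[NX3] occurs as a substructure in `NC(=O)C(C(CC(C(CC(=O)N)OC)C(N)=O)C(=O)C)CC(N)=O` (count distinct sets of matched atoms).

[CX3](=O)[NX3] is the SMARTS for an amide: a carbonyl carbon bonded to a trivalent nitrogen.
The molecule carries 4 separate instances of a primary amide (-C(=O)NH2) meeting every constraint; each maps to a distinct set of atoms, giving 4 matches.

4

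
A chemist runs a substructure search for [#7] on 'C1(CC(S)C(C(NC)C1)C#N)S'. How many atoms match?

2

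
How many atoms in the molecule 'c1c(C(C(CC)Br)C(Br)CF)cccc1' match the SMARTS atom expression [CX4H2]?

2

The query [CX4H2] means: sp3 carbon (X4) with exactly two hydrogens.
Check the 15 heavy atoms by environment: 2× C (H2, X4) → match; 3× C (H1, X4) → no; 2× Br (H0, X1) → no; 1× C (H3, X4) → no; 1× c (aromatic, H0, X3) → no; 5× c (aromatic, H1, X3) → no; 1× F (H0, X1) → no.
That gives 2 matching atoms.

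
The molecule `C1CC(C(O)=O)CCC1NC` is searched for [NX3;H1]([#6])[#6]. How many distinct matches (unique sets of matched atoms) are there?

[NX3;H1]([#6])[#6] is the SMARTS for a secondary amine: a trivalent nitrogen with one H, bonded to two carbons.
Exactly one fragment in the molecule meets all constraints, giving 1 match.

1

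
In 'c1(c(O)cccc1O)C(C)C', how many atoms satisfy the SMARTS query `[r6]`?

6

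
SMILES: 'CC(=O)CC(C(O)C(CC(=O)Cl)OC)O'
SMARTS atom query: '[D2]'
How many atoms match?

3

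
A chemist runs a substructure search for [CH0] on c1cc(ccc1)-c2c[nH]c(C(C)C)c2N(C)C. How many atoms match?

The query [CH0] means: aliphatic carbon with no attached hydrogen.
Check the 17 heavy atoms by environment: 1× n (aromatic, H1) → no; 4× c (aromatic, H0) → no; 6× c (aromatic, H1) → no; 1× C (H1) → no; 4× C (H3) → no; 1× N (H0) → no.
No environment satisfies the query, so 0 matching atoms.

0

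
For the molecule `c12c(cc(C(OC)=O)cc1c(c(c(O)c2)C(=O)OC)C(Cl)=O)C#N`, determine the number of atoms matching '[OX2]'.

3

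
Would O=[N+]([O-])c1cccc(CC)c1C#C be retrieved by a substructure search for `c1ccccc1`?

The pattern c1ccccc1 describes six aromatic carbons in a ring — a benzene ring.
The required atom environment is present in the molecule, so the pattern matches.

Yes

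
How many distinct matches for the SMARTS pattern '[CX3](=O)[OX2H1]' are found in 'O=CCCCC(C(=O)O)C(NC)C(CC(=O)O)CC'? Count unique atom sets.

2

[CX3](=O)[OX2H1] is the SMARTS for a carboxylic acid: an sp2 carbon double-bonded to O and single-bonded to an -OH oxygen.
The molecule carries 2 separate instances of a carboxylic acid group (-C(=O)OH) meeting every constraint; each maps to a distinct set of atoms, giving 2 matches.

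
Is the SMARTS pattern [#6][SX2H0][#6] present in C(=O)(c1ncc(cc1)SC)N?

Yes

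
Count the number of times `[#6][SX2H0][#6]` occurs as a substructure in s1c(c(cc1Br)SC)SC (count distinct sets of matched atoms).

2

[#6][SX2H0][#6] is the SMARTS for a thioether: an aliphatic sulfur bridging two carbons with no H on the sulfur.
The molecule carries 2 separate instances of a methylthio ether (-SCH3) meeting every constraint; each maps to a distinct set of atoms, giving 2 matches.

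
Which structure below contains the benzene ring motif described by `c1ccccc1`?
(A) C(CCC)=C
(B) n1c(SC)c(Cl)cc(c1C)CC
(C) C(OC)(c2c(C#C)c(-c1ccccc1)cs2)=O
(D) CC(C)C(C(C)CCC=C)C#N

C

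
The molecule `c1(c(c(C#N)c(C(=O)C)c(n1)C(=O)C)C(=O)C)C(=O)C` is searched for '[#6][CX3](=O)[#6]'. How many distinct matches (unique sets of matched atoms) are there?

[#6][CX3](=O)[#6] is the SMARTS for a ketone: a carbonyl carbon (no H) flanked by two carbons.
The molecule carries 4 separate instances of an acetyl/ketone group (-C(=O)CH3) meeting every constraint; each maps to a distinct set of atoms, giving 4 matches.

4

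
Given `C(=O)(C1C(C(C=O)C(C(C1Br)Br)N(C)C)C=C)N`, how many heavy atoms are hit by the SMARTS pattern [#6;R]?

6

The query [#6;R] means: carbon that is part of a ring.
Check the 18 heavy atoms by environment: 6× C (in 6-ring) → match; 2× Br (acyclic) → no; 2× N (acyclic) → no; 6× C (acyclic) → no; 2× O (acyclic) → no.
That gives 6 matching atoms.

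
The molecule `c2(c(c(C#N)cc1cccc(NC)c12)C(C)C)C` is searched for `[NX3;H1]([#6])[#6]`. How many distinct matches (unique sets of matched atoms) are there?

1

[NX3;H1]([#6])[#6] is the SMARTS for a secondary amine: a trivalent nitrogen with one H, bonded to two carbons.
Exactly one fragment in the molecule meets all constraints, giving 1 match.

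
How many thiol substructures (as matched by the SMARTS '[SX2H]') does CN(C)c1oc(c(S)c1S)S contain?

3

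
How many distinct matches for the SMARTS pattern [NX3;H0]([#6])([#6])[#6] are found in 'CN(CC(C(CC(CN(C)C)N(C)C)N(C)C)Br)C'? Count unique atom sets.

4

[NX3;H0]([#6])([#6])[#6] is the SMARTS for a tertiary amine: a trivalent nitrogen with no H, bonded to three carbons.
The molecule carries 4 separate instances of a dimethylamino group (-N(CH3)2) meeting every constraint; each maps to a distinct set of atoms, giving 4 matches.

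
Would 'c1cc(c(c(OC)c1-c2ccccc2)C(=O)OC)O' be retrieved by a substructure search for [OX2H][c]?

Yes

The pattern [OX2H][c] describes a hydroxyl oxygen attached to an aromatic carbon — a phenol.
The molecule carries a hydroxyl group (-OH), whose atoms satisfy every constraint of the query, so the pattern matches.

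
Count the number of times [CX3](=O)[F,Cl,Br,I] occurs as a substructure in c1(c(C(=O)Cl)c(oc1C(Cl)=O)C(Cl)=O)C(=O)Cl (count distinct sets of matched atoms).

4

[CX3](=O)[F,Cl,Br,I] is the SMARTS for an acyl halide: a carbonyl carbon bonded to a halogen.
The molecule carries 4 separate instances of an acyl chloride (-C(=O)Cl) meeting every constraint; each maps to a distinct set of atoms, giving 4 matches.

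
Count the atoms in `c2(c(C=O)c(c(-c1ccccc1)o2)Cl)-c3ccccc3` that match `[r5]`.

Check the 20 heavy atoms by environment: 1× o (aromatic, in 5-ring) → match; 4× c (aromatic, in 5-ring) → match; 1× C (acyclic) → no; 1× O (acyclic) → no; 1× Cl (acyclic) → no; 12× c (aromatic, in 6-ring) → no.
Summing the matching environments: 1 + 4 = 5 matching atoms.

5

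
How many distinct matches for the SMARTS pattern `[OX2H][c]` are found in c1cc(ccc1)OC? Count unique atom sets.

[OX2H][c] is the SMARTS for a phenol: a hydroxyl oxygen attached to an aromatic carbon.
The molecule has a methoxy ether (-OCH3), but the oxygen has H0, not H1; nothing else fits, so there are 0 matches.

0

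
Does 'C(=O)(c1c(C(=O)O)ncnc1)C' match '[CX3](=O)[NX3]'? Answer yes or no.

The pattern [CX3](=O)[NX3] describes a carbonyl carbon bonded to a trivalent nitrogen — an amide.
The closest candidate here is a carboxylic acid group (-C(=O)OH), but the carbonyl is bonded to O, not to an NX3 nitrogen. No other fragment satisfies the full query, so there is no match.

No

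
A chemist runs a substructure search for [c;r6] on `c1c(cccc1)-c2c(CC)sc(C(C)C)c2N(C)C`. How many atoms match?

The query [c;r6] means: aromatic carbon that belongs to a six-membered ring.
Check the 19 heavy atoms by environment: 1× s (aromatic, in 5-ring) → no; 4× c (aromatic, in 5-ring) → no; 1× N (acyclic) → no; 7× C (acyclic) → no; 6× c (aromatic, in 6-ring) → match.
That gives 6 matching atoms.

6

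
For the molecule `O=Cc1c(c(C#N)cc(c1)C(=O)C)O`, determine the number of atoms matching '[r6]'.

6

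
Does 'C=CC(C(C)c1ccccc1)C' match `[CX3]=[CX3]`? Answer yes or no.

Yes

The pattern [CX3]=[CX3] describes a non-aromatic C=C double bond between two sp2 carbons — an alkene.
The molecule carries a vinyl group (-CH=CH2), whose atoms satisfy every constraint of the query, so the pattern matches.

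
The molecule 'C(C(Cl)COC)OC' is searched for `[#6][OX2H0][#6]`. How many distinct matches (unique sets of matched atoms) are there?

2

[#6][OX2H0][#6] is the SMARTS for an ether: an aliphatic oxygen bridging two carbons with no H on the oxygen.
The molecule carries 2 separate instances of a methoxy ether (-OCH3) meeting every constraint; each maps to a distinct set of atoms, giving 2 matches.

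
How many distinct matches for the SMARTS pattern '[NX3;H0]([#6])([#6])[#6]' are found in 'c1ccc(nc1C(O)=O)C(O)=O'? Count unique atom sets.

0

[NX3;H0]([#6])([#6])[#6] is the SMARTS for a tertiary amine: a trivalent nitrogen with no H, bonded to three carbons.
No fragment in the molecule satisfies every constraint, giving 0 matches.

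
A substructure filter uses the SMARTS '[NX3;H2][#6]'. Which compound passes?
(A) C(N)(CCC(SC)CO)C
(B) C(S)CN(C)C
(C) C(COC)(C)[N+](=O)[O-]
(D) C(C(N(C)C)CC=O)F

[NX3;H2][#6] describes a trivalent nitrogen with two H attached to carbon (a primary amine).
(A) contains a primary amino group (-NH2), which satisfies every atom and bond constraint.
(B) has a dimethylamino group (-N(CH3)2) but the nitrogen has H0, not H2.
(C) has a nitro group (-[N+](=O)[O-]) but the nitrogen is [N+] with no H, not NX3H2.
(D) has a dimethylamino group (-N(CH3)2) but the nitrogen has H0, not H2.
So the answer is (A).

A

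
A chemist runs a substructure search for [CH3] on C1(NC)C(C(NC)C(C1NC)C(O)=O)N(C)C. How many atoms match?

The query [CH3] means: aliphatic carbon with exactly three hydrogens.
Check the 17 heavy atoms by environment: 5× C (H1) → no; 1× N (H0) → no; 5× C (H3) → match; 3× N (H1) → no; 1× C (H0) → no; 1× O (H0) → no; 1× O (H1) → no.
That gives 5 matching atoms.

5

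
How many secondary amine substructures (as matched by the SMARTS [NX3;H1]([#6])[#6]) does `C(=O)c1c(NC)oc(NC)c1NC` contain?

3

[NX3;H1]([#6])[#6] is the SMARTS for a secondary amine: a trivalent nitrogen with one H, bonded to two carbons.
The molecule carries 3 separate instances of an N-methylamino group (-NHCH3) meeting every constraint; each maps to a distinct set of atoms, giving 3 matches.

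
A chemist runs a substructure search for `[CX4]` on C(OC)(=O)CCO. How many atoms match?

3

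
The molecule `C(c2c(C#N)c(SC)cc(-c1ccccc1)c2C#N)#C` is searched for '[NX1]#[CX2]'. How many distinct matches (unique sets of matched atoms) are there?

2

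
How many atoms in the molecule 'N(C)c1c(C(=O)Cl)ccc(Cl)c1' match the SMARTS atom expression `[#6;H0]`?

Check the 12 heavy atoms by environment: 3× c (aromatic, H0) → match; 3× c (aromatic, H1) → no; 1× N (H1) → no; 1× C (H3) → no; 2× Cl (H0) → no; 1× C (H0) → match; 1× O (H0) → no.
Summing the matching environments: 3 + 1 = 4 matching atoms.

4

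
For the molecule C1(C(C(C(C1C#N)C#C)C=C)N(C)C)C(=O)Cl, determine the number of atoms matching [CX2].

3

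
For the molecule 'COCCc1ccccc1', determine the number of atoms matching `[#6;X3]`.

6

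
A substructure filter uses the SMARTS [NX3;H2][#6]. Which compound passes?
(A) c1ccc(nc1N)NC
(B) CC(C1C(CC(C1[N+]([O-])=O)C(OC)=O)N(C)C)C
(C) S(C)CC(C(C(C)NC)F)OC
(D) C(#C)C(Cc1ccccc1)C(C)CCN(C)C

[NX3;H2][#6] describes a trivalent nitrogen with two H attached to carbon (a primary amine).
(A) contains a primary amino group (-NH2), which satisfies every atom and bond constraint.
(B) has a nitro group (-[N+](=O)[O-]) but the nitrogen is [N+] with no H, not NX3H2.
(C) has an N-methylamino group (-NHCH3) but the nitrogen bears two carbons and only one H (H1), not H2.
(D) has a dimethylamino group (-N(CH3)2) but the nitrogen has H0, not H2.
So the answer is (A).

A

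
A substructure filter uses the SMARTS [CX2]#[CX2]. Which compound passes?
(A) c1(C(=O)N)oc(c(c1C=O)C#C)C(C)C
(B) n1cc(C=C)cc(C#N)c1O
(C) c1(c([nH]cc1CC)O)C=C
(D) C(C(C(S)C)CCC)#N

[CX2]#[CX2] describes a carbon-carbon triple bond (an alkyne).
(A) contains an ethynyl group (-C#CH), which satisfies every atom and bond constraint.
(B) has a vinyl group (-CH=CH2) but the C=C is a double bond; both carbons are CX3, not CX2.
(C) has a vinyl group (-CH=CH2) but the C=C is a double bond; both carbons are CX3, not CX2.
(D) has a nitrile (-C#N) but the triple bond is C#N, not C#C.
So the answer is (A).

A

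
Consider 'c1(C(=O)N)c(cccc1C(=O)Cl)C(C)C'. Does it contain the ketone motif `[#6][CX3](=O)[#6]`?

The pattern [#6][CX3](=O)[#6] describes a carbonyl carbon (no H) flanked by two carbons — a ketone.
The closest candidate here is a primary amide (-C(=O)NH2), but one neighbour of the carbonyl carbon is N, not C. No other fragment satisfies the full query, so there is no match.

No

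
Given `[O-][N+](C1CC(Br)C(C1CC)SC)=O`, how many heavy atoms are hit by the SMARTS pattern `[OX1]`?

2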